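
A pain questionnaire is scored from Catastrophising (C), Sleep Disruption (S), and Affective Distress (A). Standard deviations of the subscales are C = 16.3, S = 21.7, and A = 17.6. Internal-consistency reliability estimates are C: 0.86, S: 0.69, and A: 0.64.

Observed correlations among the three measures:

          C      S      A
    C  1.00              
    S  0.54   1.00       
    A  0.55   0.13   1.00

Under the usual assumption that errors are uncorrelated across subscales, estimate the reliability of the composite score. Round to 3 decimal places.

Var(C+S+A) = 16.3² + 21.7² + 17.6² + 2·[16.3·21.7·0.54 + 16.3·17.6·0.55 + 21.7·17.6·0.13] = 1046.34 + 796.874 = 1843.21.
Because errors are independent across components, Cov(Tᵢ,Tⱼ) = Cov(Xᵢ,Xⱼ); the off-diagonal part of the true-score variance is the same as above.
True-score variance = [16.3²·0.86 + 21.7²·0.69 + 17.6²·0.64] + 796.874 = 751.654 + 796.874 = 1548.53.
Reliability = 1548.53 / 1843.21 = 0.840.

0.840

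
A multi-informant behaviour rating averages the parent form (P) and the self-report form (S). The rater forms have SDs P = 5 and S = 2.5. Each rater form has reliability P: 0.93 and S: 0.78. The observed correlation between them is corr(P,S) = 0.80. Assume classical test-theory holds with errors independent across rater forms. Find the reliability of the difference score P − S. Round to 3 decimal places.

Var(P−S) = 5² + 2.5² − 2·5·2.5·0.80 = 31.25 − 20 = 11.25.
With uncorrelated errors the cross-covariances are all true-score covariance, so they carry over unchanged; only the diagonal terms shrink to ρᵢσᵢ².
True-score variance = [5²·0.93 + 2.5²·0.78] − 20 = 28.125 − 20 = 8.125.
Reliability = 8.125 / 11.25 = 0.722.

0.722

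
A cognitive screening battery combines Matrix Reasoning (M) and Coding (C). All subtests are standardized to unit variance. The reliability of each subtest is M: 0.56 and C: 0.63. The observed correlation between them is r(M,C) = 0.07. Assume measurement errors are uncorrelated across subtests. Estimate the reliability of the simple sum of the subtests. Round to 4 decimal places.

0.6215

Var(M+C) = 2 + 2·[0.07] = 2 + 0.14 = 2.14.
Because errors are independent across components, Cov(Tᵢ,Tⱼ) = Cov(Xᵢ,Xⱼ); the off-diagonal part of the true-score variance is the same as above.
True-score variance = [0.56 + 0.63] + 0.14 = 1.19 + 0.14 = 1.33.
Reliability = 1.33 / 2.14 = 0.6215.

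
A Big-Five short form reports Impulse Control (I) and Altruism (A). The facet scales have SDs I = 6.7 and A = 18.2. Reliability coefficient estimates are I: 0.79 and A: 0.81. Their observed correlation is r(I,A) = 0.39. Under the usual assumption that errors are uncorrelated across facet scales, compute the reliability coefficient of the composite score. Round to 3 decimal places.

0.846

Var(I+A) = 6.7² + 18.2² + 2·[6.7·18.2·0.39] = 376.13 + 95.1132 = 471.243.
Because errors are independent across components, Cov(Tᵢ,Tⱼ) = Cov(Xᵢ,Xⱼ); the off-diagonal part of the true-score variance is the same as above.
True-score variance = [6.7²·0.79 + 18.2²·0.81] + 95.1132 = 303.767 + 95.1132 = 398.881.
Reliability = 398.881 / 471.243 = 0.846.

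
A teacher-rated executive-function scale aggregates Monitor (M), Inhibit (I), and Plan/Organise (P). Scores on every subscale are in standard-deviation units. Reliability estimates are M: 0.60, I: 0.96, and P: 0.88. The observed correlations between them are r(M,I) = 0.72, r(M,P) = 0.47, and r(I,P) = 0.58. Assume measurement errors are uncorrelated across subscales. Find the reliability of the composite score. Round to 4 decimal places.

0.9144

Var(M+I+P) = 3 + 2·[0.72 + 0.47 + 0.58] = 3 + 3.54 = 6.54.
With uncorrelated errors the cross-covariances are all true-score covariance, so they carry over unchanged; only the diagonal terms shrink to ρᵢσᵢ².
True-score variance = [0.60 + 0.96 + 0.88] + 3.54 = 2.44 + 3.54 = 5.98.
Reliability = 5.98 / 6.54 = 0.9144.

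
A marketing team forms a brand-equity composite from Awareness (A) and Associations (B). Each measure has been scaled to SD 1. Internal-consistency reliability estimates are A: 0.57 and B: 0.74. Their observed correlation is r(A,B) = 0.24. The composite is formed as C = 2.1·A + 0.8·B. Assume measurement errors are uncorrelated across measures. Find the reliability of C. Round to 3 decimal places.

0.648

Var(C) = 2.1² + 0.8² + 2·[1.68·0.24] = 5.05 + 0.8064 = 5.8564.
With uncorrelated errors the cross-covariances are all true-score covariance, so they carry over unchanged; only the diagonal terms shrink to ρᵢσᵢ².
True-score variance = [2.1²·0.57 + 0.8²·0.74] + 0.8064 = 2.9873 + 0.8064 = 3.7937.
Reliability = 3.7937 / 5.8564 = 0.648.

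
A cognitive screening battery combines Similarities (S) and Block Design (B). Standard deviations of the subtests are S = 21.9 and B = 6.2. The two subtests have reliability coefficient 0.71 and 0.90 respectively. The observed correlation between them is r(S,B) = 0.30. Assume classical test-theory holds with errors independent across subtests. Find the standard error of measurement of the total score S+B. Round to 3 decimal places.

11.955

Var(total) = 518.05 + 81.468 = 599.518.
True-score variance = 375.119 + 81.468 = 456.587, so reliability = 0.7616.
Error variance = 599.518 − 456.587 = 142.931; SEM = √142.931 = 11.955.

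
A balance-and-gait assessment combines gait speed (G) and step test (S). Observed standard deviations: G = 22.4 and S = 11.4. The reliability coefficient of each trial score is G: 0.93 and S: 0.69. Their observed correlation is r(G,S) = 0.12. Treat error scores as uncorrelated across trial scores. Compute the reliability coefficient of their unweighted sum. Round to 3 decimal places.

0.891

Var(G+S) = 22.4² + 11.4² + 2·[22.4·11.4·0.12] = 631.72 + 61.2864 = 693.006.
Because errors are independent across components, Cov(Tᵢ,Tⱼ) = Cov(Xᵢ,Xⱼ); the off-diagonal part of the true-score variance is the same as above.
True-score variance = [22.4²·0.93 + 11.4²·0.69] + 61.2864 = 556.309 + 61.2864 = 617.596.
Reliability = 617.596 / 693.006 = 0.891.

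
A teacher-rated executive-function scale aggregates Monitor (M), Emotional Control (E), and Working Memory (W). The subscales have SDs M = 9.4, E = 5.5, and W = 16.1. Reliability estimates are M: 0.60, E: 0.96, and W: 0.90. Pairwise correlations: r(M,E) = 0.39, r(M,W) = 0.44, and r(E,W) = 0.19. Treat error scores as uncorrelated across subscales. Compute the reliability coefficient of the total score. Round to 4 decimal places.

0.8932

Var(M+E+W) = 9.4² + 5.5² + 16.1² + 2·[9.4·5.5·0.39 + 9.4·16.1·0.44 + 5.5·16.1·0.19] = 377.82 + 207.154 = 584.974.
Because errors are independent across components, Cov(Tᵢ,Tⱼ) = Cov(Xᵢ,Xⱼ); the off-diagonal part of the true-score variance is the same as above.
True-score variance = [9.4²·0.60 + 5.5²·0.96 + 16.1²·0.90] + 207.154 = 315.345 + 207.154 = 522.499.
Reliability = 522.499 / 584.974 = 0.8932.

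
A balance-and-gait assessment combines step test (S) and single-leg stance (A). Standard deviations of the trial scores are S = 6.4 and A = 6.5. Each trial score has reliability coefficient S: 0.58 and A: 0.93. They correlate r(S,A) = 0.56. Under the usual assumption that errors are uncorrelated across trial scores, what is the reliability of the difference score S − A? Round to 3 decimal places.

0.449

Var(S−A) = 6.4² + 6.5² − 2·6.4·6.5·0.56 = 83.21 − 46.592 = 36.618.
Under uncorrelated errors the observed covariances equal the true-score covariances, so only the own-variance terms attenuate.
True-score variance = [6.4²·0.58 + 6.5²·0.93] − 46.592 = 63.0493 − 46.592 = 16.4573.
Reliability = 16.4573 / 36.618 = 0.449.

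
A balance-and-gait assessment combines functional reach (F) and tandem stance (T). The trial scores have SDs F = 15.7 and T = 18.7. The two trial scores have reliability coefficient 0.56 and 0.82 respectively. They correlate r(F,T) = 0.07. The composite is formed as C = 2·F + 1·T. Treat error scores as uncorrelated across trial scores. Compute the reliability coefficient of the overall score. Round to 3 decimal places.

Var(C) = 2²·15.7² + 18.7² + 2·[2·15.7·18.7·0.07] = 1335.65 + 82.2052 = 1417.86.
With uncorrelated errors the cross-covariances are all true-score covariance, so they carry over unchanged; only the diagonal terms shrink to ρᵢσᵢ².
True-score variance = [2²·15.7²·0.56 + 18.7²·0.82] + 82.2052 = 838.883 + 82.2052 = 921.089.
Reliability = 921.089 / 1417.86 = 0.650.

0.650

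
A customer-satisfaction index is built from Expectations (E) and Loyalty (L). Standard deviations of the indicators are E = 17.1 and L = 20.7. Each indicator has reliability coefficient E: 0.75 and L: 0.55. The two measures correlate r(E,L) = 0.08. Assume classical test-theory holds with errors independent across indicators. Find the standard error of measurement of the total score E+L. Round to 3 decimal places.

16.307

Var(total) = 720.9 + 56.6352 = 777.535.
True-score variance = 454.977 + 56.6352 = 511.612, so reliability = 0.6580.
Error variance = 777.535 − 511.612 = 265.923; SEM = √265.923 = 16.307.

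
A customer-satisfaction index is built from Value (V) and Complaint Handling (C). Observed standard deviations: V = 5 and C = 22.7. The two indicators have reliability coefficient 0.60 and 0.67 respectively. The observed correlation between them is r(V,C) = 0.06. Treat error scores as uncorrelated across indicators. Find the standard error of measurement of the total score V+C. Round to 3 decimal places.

13.418

Var(total) = 540.29 + 13.62 = 553.91.
True-score variance = 360.244 + 13.62 = 373.864, so reliability = 0.6750.
Error variance = 553.91 − 373.864 = 180.046; SEM = √180.046 = 13.418.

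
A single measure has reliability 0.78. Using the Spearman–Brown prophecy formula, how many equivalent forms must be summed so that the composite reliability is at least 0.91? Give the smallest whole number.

k ≥ ρ*(1−ρ₁)/(ρ₁(1−ρ*)) = 0.91·0.22 / (0.78·0.09) = 2.852.
Smallest integer k = 3.

3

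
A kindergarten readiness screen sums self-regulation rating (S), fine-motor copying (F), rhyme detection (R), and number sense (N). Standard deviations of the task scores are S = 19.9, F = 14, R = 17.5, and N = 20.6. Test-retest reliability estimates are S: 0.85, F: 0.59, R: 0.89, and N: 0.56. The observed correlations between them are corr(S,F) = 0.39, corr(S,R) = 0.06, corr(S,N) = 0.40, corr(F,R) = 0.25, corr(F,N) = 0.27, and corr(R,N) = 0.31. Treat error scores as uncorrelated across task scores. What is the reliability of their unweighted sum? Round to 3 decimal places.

Var(S+F+R+N) = 19.9² + 14² + 17.5² + 20.6² + 2·[19.9·14·0.39 + 19.9·17.5·0.06 + 19.9·20.6·0.40 + 14·17.5·0.25 + 14·20.6·0.27 + 17.5·20.6·0.31] = 1322.62 + 1088.8 = 2411.42.
Under uncorrelated errors the observed covariances equal the true-score covariances, so only the own-variance terms attenuate.
True-score variance = [19.9²·0.85 + 14²·0.59 + 17.5²·0.89 + 20.6²·0.56] + 1088.8 = 962.453 + 1088.8 = 2051.25.
Reliability = 2051.25 / 2411.42 = 0.851.

0.851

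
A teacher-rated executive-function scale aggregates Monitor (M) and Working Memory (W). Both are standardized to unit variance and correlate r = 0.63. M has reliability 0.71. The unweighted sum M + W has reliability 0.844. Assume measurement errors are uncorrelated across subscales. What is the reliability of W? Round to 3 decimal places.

Var(M+W) = 2 + 2·0.63 = 3.260.
True-score variance = ρ_M + ρ_W + 2·0.63, so 0.844 = (0.71 + ρ_W + 1.26) / 3.260.
ρ_W = 0.844·3.260 − 0.71 − 1.26 = 0.781.

0.781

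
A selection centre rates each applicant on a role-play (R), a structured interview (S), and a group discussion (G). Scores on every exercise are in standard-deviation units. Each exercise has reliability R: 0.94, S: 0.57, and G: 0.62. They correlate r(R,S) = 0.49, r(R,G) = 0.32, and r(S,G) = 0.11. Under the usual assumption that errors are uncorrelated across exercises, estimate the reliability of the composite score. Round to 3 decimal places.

Var(R+S+G) = 3 + 2·[0.49 + 0.32 + 0.11] = 3 + 1.84 = 4.84.
Under uncorrelated errors the observed covariances equal the true-score covariances, so only the own-variance terms attenuate.
True-score variance = [0.94 + 0.57 + 0.62] + 1.84 = 2.13 + 1.84 = 3.97.
Reliability = 3.97 / 4.84 = 0.820.

0.820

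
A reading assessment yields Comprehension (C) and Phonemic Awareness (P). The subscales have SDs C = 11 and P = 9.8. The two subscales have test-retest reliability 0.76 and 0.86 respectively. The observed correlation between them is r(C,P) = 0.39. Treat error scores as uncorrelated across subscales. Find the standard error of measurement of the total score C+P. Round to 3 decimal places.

Var(total) = 217.04 + 84.084 = 301.124.
True-score variance = 174.554 + 84.084 = 258.638, so reliability = 0.8589.
Error variance = 301.124 − 258.638 = 42.4856; SEM = √42.4856 = 6.518.

6.518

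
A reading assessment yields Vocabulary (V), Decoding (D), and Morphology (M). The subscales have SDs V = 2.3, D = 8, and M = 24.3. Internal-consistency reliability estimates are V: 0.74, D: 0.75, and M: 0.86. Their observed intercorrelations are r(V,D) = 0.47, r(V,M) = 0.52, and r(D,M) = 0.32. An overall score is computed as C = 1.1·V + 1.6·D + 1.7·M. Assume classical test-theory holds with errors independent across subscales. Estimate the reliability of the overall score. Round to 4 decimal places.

Var(C) = 1.1²·2.3² + 1.6²·8² + 1.7²·24.3² + 2·[1.76·2.3·8·0.47 + 1.87·2.3·24.3·0.52 + 2.72·8·24.3·0.32] = 1876.76 + 477.547 = 2354.3.
Under uncorrelated errors the observed covariances equal the true-score covariances, so only the own-variance terms attenuate.
True-score variance = [1.1²·2.3²·0.74 + 1.6²·8²·0.75 + 1.7²·24.3²·0.86] + 477.547 = 1595.22 + 477.547 = 2072.77.
Reliability = 2072.77 / 2354.3 = 0.8804.

0.8804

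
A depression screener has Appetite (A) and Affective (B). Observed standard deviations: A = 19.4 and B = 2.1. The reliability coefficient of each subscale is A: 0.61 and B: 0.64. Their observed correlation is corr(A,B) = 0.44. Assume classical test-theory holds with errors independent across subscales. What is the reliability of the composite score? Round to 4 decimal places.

0.6439

Var(A+B) = 19.4² + 2.1² + 2·[19.4·2.1·0.44] = 380.77 + 35.8512 = 416.621.
Because errors are independent across components, Cov(Tᵢ,Tⱼ) = Cov(Xᵢ,Xⱼ); the off-diagonal part of the true-score variance is the same as above.
True-score variance = [19.4²·0.61 + 2.1²·0.64] + 35.8512 = 232.402 + 35.8512 = 268.253.
Reliability = 268.253 / 416.621 = 0.6439.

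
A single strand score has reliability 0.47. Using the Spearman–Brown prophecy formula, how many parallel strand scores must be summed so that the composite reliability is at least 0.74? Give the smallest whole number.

k ≥ ρ*(1−ρ₁)/(ρ₁(1−ρ*)) = 0.74·0.53 / (0.47·0.26) = 3.209.
Smallest integer k = 4.

4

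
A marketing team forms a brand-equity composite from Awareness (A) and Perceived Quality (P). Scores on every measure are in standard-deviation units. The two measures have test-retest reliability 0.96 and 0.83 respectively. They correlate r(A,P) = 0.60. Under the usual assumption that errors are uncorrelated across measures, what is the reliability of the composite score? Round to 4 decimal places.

Var(A+P) = 2 + 2·[0.60] = 2 + 1.2 = 3.2.
Under uncorrelated errors the observed covariances equal the true-score covariances, so only the own-variance terms attenuate.
True-score variance = [0.96 + 0.83] + 1.2 = 1.79 + 1.2 = 2.99.
Reliability = 2.99 / 3.2 = 0.9344.

0.9344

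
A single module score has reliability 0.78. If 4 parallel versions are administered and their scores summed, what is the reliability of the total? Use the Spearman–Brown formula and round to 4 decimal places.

ρ_k = kρ / (1 + (k−1)ρ) = 4·0.78 / (1 + 3·0.78) = 3.120 / 3.340 = 0.9341.

0.9341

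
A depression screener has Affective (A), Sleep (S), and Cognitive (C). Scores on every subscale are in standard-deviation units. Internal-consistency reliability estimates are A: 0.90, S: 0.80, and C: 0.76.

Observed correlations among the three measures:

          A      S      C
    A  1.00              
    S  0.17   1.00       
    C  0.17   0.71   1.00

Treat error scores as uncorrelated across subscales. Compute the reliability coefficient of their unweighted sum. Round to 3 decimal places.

0.894

Var(A+S+C) = 3 + 2·[0.17 + 0.17 + 0.71] = 3 + 2.1 = 5.1.
With uncorrelated errors the cross-covariances are all true-score covariance, so they carry over unchanged; only the diagonal terms shrink to ρᵢσᵢ².
True-score variance = [0.90 + 0.80 + 0.76] + 2.1 = 2.46 + 2.1 = 4.56.
Reliability = 4.56 / 5.1 = 0.894.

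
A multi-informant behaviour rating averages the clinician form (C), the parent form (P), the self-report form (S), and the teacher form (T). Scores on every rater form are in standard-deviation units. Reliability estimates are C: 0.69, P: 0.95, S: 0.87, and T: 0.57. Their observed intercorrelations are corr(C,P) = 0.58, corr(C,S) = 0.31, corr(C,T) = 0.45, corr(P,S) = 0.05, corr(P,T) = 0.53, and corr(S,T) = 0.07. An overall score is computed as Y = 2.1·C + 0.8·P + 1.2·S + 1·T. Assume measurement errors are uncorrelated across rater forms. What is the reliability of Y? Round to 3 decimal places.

0.856

Var(Y) = 2.1² + 0.8² + 1.2² + 1 + 2·[1.68·0.58 + 2.52·0.31 + 2.1·0.45 + 0.96·0.05 + 0.8·0.53 + 1.2·0.07] = 7.49 + 6.5132 = 14.0032.
With uncorrelated errors the cross-covariances are all true-score covariance, so they carry over unchanged; only the diagonal terms shrink to ρᵢσᵢ².
True-score variance = [2.1²·0.69 + 0.8²·0.95 + 1.2²·0.87 + 0.57] + 6.5132 = 5.4737 + 6.5132 = 11.9869.
Reliability = 11.9869 / 14.0032 = 0.856.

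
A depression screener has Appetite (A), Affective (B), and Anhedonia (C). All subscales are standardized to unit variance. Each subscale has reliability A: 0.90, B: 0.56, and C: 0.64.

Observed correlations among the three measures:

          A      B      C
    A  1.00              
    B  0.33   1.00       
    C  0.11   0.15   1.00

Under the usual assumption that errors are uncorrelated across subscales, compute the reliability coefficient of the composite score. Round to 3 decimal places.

0.785

Var(A+B+C) = 3 + 2·[0.33 + 0.11 + 0.15] = 3 + 1.18 = 4.18.
Under uncorrelated errors the observed covariances equal the true-score covariances, so only the own-variance terms attenuate.
True-score variance = [0.90 + 0.56 + 0.64] + 1.18 = 2.1 + 1.18 = 3.28.
Reliability = 3.28 / 4.18 = 0.785.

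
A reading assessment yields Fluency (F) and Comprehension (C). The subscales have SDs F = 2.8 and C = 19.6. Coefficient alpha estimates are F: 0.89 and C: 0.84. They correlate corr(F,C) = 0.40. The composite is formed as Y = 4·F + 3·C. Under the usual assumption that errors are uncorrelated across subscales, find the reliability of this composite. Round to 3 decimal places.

Var(Y) = 4²·2.8² + 3²·19.6² + 2·[12·2.8·19.6·0.40] = 3582.88 + 526.848 = 4109.73.
Because errors are independent across components, Cov(Tᵢ,Tⱼ) = Cov(Xᵢ,Xⱼ); the off-diagonal part of the true-score variance is the same as above.
True-score variance = [4²·2.8²·0.89 + 3²·19.6²·0.84] + 526.848 = 3015.89 + 526.848 = 3542.74.
Reliability = 3542.74 / 4109.73 = 0.862.

0.862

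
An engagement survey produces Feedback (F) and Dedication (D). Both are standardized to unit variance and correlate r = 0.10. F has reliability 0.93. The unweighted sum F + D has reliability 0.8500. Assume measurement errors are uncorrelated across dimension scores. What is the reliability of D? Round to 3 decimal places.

0.740

Var(F+D) = 2 + 2·0.10 = 2.200.
True-score variance = ρ_F + ρ_D + 2·0.10, so 0.8500 = (0.93 + ρ_D + 0.20) / 2.200.
ρ_D = 0.8500·2.200 − 0.93 − 0.20 = 0.740.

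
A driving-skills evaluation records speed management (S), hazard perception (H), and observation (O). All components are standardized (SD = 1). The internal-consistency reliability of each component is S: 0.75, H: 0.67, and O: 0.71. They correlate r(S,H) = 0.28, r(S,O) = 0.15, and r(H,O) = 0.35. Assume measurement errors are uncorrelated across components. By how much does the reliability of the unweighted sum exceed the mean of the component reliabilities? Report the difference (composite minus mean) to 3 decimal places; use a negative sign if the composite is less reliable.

0.099

Var(sum) = 3 + 1.56 = 4.56; true-score variance = 2.13 + 1.56 = 3.69; composite reliability = 0.8092.
Mean component reliability = 0.7100.
Difference = 0.8092 − 0.7100 = 0.099.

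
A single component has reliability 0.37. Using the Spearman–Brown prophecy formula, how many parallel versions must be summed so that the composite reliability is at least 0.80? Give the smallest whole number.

k ≥ ρ*(1−ρ₁)/(ρ₁(1−ρ*)) = 0.80·0.63 / (0.37·0.20) = 6.811.
Smallest integer k = 7.

7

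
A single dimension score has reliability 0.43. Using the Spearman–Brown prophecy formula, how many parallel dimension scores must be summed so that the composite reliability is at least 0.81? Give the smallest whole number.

6

k ≥ ρ*(1−ρ₁)/(ρ₁(1−ρ*)) = 0.81·0.57 / (0.43·0.19) = 5.651.
Smallest integer k = 6.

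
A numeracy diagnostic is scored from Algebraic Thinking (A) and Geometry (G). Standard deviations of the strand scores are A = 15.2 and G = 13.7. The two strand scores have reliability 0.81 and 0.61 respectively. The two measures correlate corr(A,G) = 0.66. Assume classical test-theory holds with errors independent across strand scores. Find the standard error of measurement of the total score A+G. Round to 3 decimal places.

10.821

Var(total) = 418.73 + 274.877 = 693.607.
True-score variance = 301.633 + 274.877 = 576.51, so reliability = 0.8312.
Error variance = 693.607 − 576.51 = 117.097; SEM = √117.097 = 10.821.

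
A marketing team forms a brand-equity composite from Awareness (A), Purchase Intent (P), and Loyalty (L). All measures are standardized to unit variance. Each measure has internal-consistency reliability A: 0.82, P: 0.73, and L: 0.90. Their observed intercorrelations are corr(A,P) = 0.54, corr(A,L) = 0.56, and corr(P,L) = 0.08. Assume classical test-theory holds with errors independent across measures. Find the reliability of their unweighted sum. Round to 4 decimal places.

Var(A+P+L) = 3 + 2·[0.54 + 0.56 + 0.08] = 3 + 2.36 = 5.36.
With uncorrelated errors the cross-covariances are all true-score covariance, so they carry over unchanged; only the diagonal terms shrink to ρᵢσᵢ².
True-score variance = [0.82 + 0.73 + 0.90] + 2.36 = 2.45 + 2.36 = 4.81.
Reliability = 4.81 / 5.36 = 0.8974.

0.8974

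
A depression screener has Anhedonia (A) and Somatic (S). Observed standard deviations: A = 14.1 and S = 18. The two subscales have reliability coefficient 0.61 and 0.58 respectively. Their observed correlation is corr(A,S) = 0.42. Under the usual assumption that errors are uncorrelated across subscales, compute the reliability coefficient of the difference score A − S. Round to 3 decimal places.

0.310

Var(A−S) = 14.1² + 18² − 2·14.1·18·0.42 = 522.81 − 213.192 = 309.618.
With uncorrelated errors the cross-covariances are all true-score covariance, so they carry over unchanged; only the diagonal terms shrink to ρᵢσᵢ².
True-score variance = [14.1²·0.61 + 18²·0.58] − 213.192 = 309.194 − 213.192 = 96.0021.
Reliability = 96.0021 / 309.618 = 0.310.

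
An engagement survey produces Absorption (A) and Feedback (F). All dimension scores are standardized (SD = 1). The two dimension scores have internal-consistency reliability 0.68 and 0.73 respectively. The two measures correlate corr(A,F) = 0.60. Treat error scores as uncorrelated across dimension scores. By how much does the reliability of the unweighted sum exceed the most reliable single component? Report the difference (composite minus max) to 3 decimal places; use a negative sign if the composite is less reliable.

Var(sum) = 2 + 1.2 = 3.2; true-score variance = 1.41 + 1.2 = 2.61; composite reliability = 0.8156.
Max component reliability = 0.7300.
Difference = 0.8156 − 0.7300 = 0.086.

0.086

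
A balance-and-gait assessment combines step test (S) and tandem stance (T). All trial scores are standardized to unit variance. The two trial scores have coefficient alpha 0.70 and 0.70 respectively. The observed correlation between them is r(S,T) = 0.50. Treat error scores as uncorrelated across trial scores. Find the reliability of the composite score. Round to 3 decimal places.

Var(S+T) = 2 + 2·[0.50] = 2 + 1 = 3.
With uncorrelated errors the cross-covariances are all true-score covariance, so they carry over unchanged; only the diagonal terms shrink to ρᵢσᵢ².
True-score variance = [0.70 + 0.70] + 1 = 1.4 + 1 = 2.4.
Reliability = 2.4 / 3 = 0.800.

0.800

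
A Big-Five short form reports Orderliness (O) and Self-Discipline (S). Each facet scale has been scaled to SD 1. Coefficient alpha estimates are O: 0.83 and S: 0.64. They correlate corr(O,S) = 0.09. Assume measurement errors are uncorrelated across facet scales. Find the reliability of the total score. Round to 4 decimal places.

Var(O+S) = 2 + 2·[0.09] = 2 + 0.18 = 2.18.
With uncorrelated errors the cross-covariances are all true-score covariance, so they carry over unchanged; only the diagonal terms shrink to ρᵢσᵢ².
True-score variance = [0.83 + 0.64] + 0.18 = 1.47 + 0.18 = 1.65.
Reliability = 1.65 / 2.18 = 0.7569.

0.7569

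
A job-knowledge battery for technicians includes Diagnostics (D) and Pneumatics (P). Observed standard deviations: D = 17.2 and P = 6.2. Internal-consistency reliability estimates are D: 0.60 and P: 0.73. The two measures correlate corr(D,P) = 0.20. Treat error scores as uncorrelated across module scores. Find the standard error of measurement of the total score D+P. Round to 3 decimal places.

11.345

Var(total) = 334.28 + 42.656 = 376.936.
True-score variance = 205.565 + 42.656 = 248.221, so reliability = 0.6585.
Error variance = 376.936 − 248.221 = 128.715; SEM = √128.715 = 11.345.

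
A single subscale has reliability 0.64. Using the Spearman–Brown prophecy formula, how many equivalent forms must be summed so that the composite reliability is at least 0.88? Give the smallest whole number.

5

k ≥ ρ*(1−ρ₁)/(ρ₁(1−ρ*)) = 0.88·0.36 / (0.64·0.12) = 4.125.
Smallest integer k = 5.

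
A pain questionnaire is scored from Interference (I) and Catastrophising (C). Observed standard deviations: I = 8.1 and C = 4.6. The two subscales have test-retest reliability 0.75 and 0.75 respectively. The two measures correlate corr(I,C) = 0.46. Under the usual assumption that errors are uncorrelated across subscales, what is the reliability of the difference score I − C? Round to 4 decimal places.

0.5867

Var(I−C) = 8.1² + 4.6² − 2·8.1·4.6·0.46 = 86.77 − 34.2792 = 52.4908.
Under uncorrelated errors the observed covariances equal the true-score covariances, so only the own-variance terms attenuate.
True-score variance = [8.1²·0.75 + 4.6²·0.75] − 34.2792 = 65.0775 − 34.2792 = 30.7983.
Reliability = 30.7983 / 52.4908 = 0.5867.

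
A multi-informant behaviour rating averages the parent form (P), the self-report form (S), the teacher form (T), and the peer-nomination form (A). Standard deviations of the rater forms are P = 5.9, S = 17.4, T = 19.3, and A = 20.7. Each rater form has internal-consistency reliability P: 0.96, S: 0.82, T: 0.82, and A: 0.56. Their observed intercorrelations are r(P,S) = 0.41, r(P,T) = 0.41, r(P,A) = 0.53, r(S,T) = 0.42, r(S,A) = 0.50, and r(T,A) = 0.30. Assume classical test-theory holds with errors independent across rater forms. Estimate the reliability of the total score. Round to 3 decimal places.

Var(P+S+T+A) = 5.9² + 17.4² + 19.3² + 20.7² + 2·[5.9·17.4·0.41 + 5.9·19.3·0.41 + 5.9·20.7·0.53 + 17.4·19.3·0.42 + 17.4·20.7·0.50 + 19.3·20.7·0.30] = 1138.55 + 1188.99 = 2327.54.
Because errors are independent across components, Cov(Tᵢ,Tⱼ) = Cov(Xᵢ,Xⱼ); the off-diagonal part of the true-score variance is the same as above.
True-score variance = [5.9²·0.96 + 17.4²·0.82 + 19.3²·0.82 + 20.7²·0.56] + 1188.99 = 827.077 + 1188.99 = 2016.06.
Reliability = 2016.06 / 2327.54 = 0.866.

0.866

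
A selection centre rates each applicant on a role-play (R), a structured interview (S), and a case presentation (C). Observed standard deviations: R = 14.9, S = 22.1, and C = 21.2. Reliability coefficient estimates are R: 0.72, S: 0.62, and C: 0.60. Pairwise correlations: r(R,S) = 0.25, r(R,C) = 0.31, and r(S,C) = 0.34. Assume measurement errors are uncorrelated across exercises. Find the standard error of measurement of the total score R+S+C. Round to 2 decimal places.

Var(total) = 1159.86 + 679.084 = 1838.94.
True-score variance = 732.325 + 679.084 = 1411.41, so reliability = 0.7675.
Error variance = 1838.94 − 1411.41 = 427.535; SEM = √427.535 = 20.68.

20.68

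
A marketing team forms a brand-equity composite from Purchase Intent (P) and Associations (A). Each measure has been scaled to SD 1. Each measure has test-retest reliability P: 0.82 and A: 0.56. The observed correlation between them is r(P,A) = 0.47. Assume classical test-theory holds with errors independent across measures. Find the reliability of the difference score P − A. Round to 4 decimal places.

Var(P−A) = 1 + 1 − 2·0.47 = 2 − 0.94 = 1.06.
Because errors are independent across components, Cov(Tᵢ,Tⱼ) = Cov(Xᵢ,Xⱼ); the off-diagonal part of the true-score variance is the same as above.
True-score variance = [0.82 + 0.56] − 0.94 = 1.38 − 0.94 = 0.44.
Reliability = 0.44 / 1.06 = 0.4151.

0.4151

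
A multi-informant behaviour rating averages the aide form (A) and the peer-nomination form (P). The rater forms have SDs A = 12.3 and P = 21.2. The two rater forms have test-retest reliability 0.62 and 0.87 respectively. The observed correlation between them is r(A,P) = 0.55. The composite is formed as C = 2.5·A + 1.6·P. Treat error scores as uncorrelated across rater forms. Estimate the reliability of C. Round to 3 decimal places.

Var(C) = 2.5²·12.3² + 1.6²·21.2² + 2·[4·12.3·21.2·0.55] = 2096.13 + 1147.34 = 3243.47.
With uncorrelated errors the cross-covariances are all true-score covariance, so they carry over unchanged; only the diagonal terms shrink to ρᵢσᵢ².
True-score variance = [2.5²·12.3²·0.62 + 1.6²·21.2²·0.87] + 1147.34 = 1587.24 + 1147.34 = 2734.59.
Reliability = 2734.59 / 3243.47 = 0.843.

0.843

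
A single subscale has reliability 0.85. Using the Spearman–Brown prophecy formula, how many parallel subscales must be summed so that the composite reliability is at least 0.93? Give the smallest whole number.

3

k ≥ ρ*(1−ρ₁)/(ρ₁(1−ρ*)) = 0.93·0.15 / (0.85·0.07) = 2.345.
Smallest integer k = 3.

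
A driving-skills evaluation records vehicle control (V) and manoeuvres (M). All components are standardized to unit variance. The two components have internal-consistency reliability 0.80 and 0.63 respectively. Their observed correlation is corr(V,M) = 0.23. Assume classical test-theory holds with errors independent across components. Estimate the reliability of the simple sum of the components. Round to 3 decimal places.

0.768

Var(V+M) = 2 + 2·[0.23] = 2 + 0.46 = 2.46.
Under uncorrelated errors the observed covariances equal the true-score covariances, so only the own-variance terms attenuate.
True-score variance = [0.80 + 0.63] + 0.46 = 1.43 + 0.46 = 1.89.
Reliability = 1.89 / 2.46 = 0.768.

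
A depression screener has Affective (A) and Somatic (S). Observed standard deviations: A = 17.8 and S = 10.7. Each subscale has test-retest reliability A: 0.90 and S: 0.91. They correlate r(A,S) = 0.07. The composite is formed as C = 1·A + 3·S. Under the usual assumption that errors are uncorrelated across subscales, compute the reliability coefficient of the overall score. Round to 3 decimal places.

Var(C) = 17.8² + 3²·10.7² + 2·[3·17.8·10.7·0.07] = 1347.25 + 79.9932 = 1427.24.
With uncorrelated errors the cross-covariances are all true-score covariance, so they carry over unchanged; only the diagonal terms shrink to ρᵢσᵢ².
True-score variance = [17.8²·0.90 + 3²·10.7²·0.91] + 79.9932 = 1222.83 + 79.9932 = 1302.82.
Reliability = 1302.82 / 1427.24 = 0.913.

0.913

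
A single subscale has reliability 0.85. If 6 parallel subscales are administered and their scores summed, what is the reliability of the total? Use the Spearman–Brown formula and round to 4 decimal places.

ρ_k = kρ / (1 + (k−1)ρ) = 6·0.85 / (1 + 5·0.85) = 5.100 / 5.250 = 0.9714.

0.9714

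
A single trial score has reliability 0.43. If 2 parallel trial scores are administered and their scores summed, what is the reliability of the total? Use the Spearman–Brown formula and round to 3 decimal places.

ρ_k = kρ / (1 + (k−1)ρ) = 2·0.43 / (1 + 1·0.43) = 0.860 / 1.430 = 0.601.

0.601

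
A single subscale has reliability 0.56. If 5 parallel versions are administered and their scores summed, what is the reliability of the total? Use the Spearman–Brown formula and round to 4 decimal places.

0.8642

ρ_k = kρ / (1 + (k−1)ρ) = 5·0.56 / (1 + 4·0.56) = 2.800 / 3.240 = 0.8642.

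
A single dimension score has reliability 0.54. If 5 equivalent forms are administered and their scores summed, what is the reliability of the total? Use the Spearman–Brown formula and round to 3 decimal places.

0.854

ρ_k = kρ / (1 + (k−1)ρ) = 5·0.54 / (1 + 4·0.54) = 2.700 / 3.160 = 0.854.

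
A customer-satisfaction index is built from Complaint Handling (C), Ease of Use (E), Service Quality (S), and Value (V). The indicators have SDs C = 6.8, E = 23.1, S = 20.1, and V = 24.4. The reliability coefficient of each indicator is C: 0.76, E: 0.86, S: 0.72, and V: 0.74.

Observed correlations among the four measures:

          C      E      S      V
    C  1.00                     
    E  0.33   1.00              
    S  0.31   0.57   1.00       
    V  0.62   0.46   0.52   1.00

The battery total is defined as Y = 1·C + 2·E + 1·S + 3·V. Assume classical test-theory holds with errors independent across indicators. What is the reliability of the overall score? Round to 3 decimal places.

Var(Y) = 6.8² + 2²·23.1² + 20.1² + 3²·24.4² + 2·[2·6.8·23.1·0.33 + 6.8·20.1·0.31 + 3·6.8·24.4·0.62 + 2·23.1·20.1·0.57 + 6·23.1·24.4·0.46 + 3·20.1·24.4·0.52] = 7942.93 + 6609.4 = 14552.3.
Because errors are independent across components, Cov(Tᵢ,Tⱼ) = Cov(Xᵢ,Xⱼ); the off-diagonal part of the true-score variance is the same as above.
True-score variance = [6.8²·0.76 + 2²·23.1²·0.86 + 20.1²·0.72 + 3²·24.4²·0.74] + 6609.4 = 6126.75 + 6609.4 = 12736.1.
Reliability = 12736.1 / 14552.3 = 0.875.

0.875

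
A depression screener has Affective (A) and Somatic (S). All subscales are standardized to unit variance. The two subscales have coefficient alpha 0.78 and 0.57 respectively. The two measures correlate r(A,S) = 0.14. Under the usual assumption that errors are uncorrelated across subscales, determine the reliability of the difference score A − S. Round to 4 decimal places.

Var(A−S) = 1 + 1 − 2·0.14 = 2 − 0.28 = 1.72.
Because errors are independent across components, Cov(Tᵢ,Tⱼ) = Cov(Xᵢ,Xⱼ); the off-diagonal part of the true-score variance is the same as above.
True-score variance = [0.78 + 0.57] − 0.28 = 1.35 − 0.28 = 1.07.
Reliability = 1.07 / 1.72 = 0.6221.

0.6221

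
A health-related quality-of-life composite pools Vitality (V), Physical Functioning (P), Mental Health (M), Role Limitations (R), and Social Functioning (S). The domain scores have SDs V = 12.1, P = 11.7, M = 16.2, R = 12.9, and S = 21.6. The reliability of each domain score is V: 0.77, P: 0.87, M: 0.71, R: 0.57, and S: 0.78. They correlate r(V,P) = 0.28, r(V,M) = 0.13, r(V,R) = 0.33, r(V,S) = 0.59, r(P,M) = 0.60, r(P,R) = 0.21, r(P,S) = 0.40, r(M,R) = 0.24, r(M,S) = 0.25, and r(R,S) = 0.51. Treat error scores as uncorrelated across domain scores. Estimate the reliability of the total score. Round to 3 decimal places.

0.891

Var(V+P+M+R+S) = 12.1² + 11.7² + 16.2² + 12.9² + 21.6² + 2·[12.1·11.7·0.28 + 12.1·16.2·0.13 + 12.1·12.9·0.33 + 12.1·21.6·0.59 + 11.7·16.2·0.60 + 11.7·12.9·0.21 + 11.7·21.6·0.40 + 16.2·12.9·0.24 + 16.2·21.6·0.25 + 12.9·21.6·0.51] = 1178.71 + 1594.17 = 2772.88.
With uncorrelated errors the cross-covariances are all true-score covariance, so they carry over unchanged; only the diagonal terms shrink to ρᵢσᵢ².
True-score variance = [12.1²·0.77 + 11.7²·0.87 + 16.2²·0.71 + 12.9²·0.57 + 21.6²·0.78] + 1594.17 = 876.933 + 1594.17 = 2471.1.
Reliability = 2471.1 / 2772.88 = 0.891.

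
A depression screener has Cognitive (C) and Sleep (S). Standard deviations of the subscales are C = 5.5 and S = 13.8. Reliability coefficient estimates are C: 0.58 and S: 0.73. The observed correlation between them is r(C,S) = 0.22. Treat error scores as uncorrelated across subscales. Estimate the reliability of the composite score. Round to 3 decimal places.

0.748

Var(C+S) = 5.5² + 13.8² + 2·[5.5·13.8·0.22] = 220.69 + 33.396 = 254.086.
With uncorrelated errors the cross-covariances are all true-score covariance, so they carry over unchanged; only the diagonal terms shrink to ρᵢσᵢ².
True-score variance = [5.5²·0.58 + 13.8²·0.73] + 33.396 = 156.566 + 33.396 = 189.962.
Reliability = 189.962 / 254.086 = 0.748.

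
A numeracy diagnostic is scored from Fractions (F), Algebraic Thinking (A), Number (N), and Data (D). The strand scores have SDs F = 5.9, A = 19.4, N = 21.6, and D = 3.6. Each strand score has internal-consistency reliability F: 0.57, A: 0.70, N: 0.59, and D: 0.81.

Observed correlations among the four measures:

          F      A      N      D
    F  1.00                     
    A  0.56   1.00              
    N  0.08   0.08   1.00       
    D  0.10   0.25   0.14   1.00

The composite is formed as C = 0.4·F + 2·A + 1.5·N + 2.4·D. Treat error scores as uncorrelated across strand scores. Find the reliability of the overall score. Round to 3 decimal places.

Var(C) = 0.4²·5.9² + 2²·19.4² + 1.5²·21.6² + 2.4²·3.6² + 2·[0.8·5.9·19.4·0.56 + 0.6·5.9·21.6·0.08 + 0.96·5.9·3.6·0.10 + 3·19.4·21.6·0.08 + 4.8·19.4·3.6·0.25 + 3.6·21.6·3.6·0.14] = 2635.42 + 566.006 = 3201.42.
Because errors are independent across components, Cov(Tᵢ,Tⱼ) = Cov(Xᵢ,Xⱼ); the off-diagonal part of the true-score variance is the same as above.
True-score variance = [0.4²·5.9²·0.57 + 2²·19.4²·0.70 + 1.5²·21.6²·0.59 + 2.4²·3.6²·0.81] + 566.006 = 1736.81 + 566.006 = 2302.81.
Reliability = 2302.81 / 3201.42 = 0.719.

0.719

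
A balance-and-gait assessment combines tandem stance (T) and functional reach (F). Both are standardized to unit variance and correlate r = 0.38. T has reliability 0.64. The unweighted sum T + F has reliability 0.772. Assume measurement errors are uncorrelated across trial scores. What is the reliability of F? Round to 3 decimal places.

Var(T+F) = 2 + 2·0.38 = 2.760.
True-score variance = ρ_T + ρ_F + 2·0.38, so 0.772 = (0.64 + ρ_F + 0.76) / 2.760.
ρ_F = 0.772·2.760 − 0.64 − 0.76 = 0.731.

0.731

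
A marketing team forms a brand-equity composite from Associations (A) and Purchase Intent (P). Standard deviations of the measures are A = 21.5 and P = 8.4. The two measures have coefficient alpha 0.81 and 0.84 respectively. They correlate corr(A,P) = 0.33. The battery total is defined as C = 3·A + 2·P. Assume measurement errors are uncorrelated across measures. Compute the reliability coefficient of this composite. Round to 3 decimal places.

Var(C) = 3²·21.5² + 2²·8.4² + 2·[6·21.5·8.4·0.33] = 4442.49 + 715.176 = 5157.67.
Under uncorrelated errors the observed covariances equal the true-score covariances, so only the own-variance terms attenuate.
True-score variance = [3²·21.5²·0.81 + 2²·8.4²·0.84] + 715.176 = 3606.88 + 715.176 = 4322.06.
Reliability = 4322.06 / 5157.67 = 0.838.

0.838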